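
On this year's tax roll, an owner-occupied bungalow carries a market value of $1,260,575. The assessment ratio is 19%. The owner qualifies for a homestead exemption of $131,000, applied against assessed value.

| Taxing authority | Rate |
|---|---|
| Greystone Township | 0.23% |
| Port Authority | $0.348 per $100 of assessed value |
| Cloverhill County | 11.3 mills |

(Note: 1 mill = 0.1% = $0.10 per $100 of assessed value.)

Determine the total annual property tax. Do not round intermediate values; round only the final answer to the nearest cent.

Assessed value = $1,260,575 × 0.19 = $239,509.25
Taxable value = $239,509.25 − $131,000 = $108,509.25
Greystone Township: $108,509.25 × 0.0023 = $249.571275
Port Authority: $108,509.25 × 0.00348 = $377.61219
Cloverhill County: $108,509.25 × 0.0113 = $1,226.154525
Total = $1,853.33799

$1,853.34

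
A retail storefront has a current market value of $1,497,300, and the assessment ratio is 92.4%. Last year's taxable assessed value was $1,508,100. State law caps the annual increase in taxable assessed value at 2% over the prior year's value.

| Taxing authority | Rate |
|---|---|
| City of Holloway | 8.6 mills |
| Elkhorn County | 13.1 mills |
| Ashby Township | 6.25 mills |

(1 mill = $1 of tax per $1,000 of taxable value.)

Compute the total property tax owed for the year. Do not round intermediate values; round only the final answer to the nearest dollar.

$38,669

Uncapped assessed value = $1,497,300 × 0.924 = $1,383,505.2
Cap limit = $1,508,100 × 1.02 = $1,538,262
Taxable assessed value = min($1,383,505.2, $1,538,262) = $1,383,505.2 (cap does not bind)
City of Holloway: $1,383,505.2 × 0.0086 = $11,898.14472
Elkhorn County: $1,383,505.2 × 0.0131 = $18,123.91812
Ashby Township: $1,383,505.2 × 0.00625 = $8,646.9075
Total = $38,668.97034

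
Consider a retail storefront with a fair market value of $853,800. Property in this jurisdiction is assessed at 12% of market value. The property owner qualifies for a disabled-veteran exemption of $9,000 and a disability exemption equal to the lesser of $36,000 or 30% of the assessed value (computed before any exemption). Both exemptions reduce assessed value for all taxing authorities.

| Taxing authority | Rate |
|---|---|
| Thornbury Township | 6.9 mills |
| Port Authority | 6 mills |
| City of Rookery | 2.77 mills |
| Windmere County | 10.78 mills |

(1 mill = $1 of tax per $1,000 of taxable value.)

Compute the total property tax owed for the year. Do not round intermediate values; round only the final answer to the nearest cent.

Assessed value = $853,800 × 0.12 = $102,456
Disability exemption = min($36,000, 30% × $102,456) = min($36,000, $30,736.8) = $30,736.8 (percentage binds)
Taxable value = $102,456 − $9,000 − $30,736.8 = $62,719.2
Thornbury Township: $62,719.2 × 0.0069 = $432.76248
Port Authority: $62,719.2 × 0.006 = $376.3152
City of Rookery: $62,719.2 × 0.00277 = $173.732184
Windmere County: $62,719.2 × 0.01078 = $676.112976
Total = $1,658.92284

$1,658.92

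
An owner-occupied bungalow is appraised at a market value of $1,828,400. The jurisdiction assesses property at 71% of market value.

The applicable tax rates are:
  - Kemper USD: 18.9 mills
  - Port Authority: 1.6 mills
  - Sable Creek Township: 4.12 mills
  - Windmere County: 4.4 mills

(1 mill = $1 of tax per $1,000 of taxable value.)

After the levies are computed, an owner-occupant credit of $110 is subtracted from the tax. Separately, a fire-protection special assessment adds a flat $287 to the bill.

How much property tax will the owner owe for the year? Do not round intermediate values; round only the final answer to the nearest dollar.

Assessed value = $1,828,400 × 0.71 = $1,298,164
Kemper USD: $1,298,164 × 0.0189 = $24,535.2996
Port Authority: $1,298,164 × 0.0016 = $2,077.0624
Sable Creek Township: $1,298,164 × 0.00412 = $5,348.43568
Windmere County: $1,298,164 × 0.0044 = $5,711.9216
Levies subtotal = $37,672.71928
After credit = $37,672.71928 − $110 = $37,562.71928
Total = $37,562.71928 + $287 = $37,849.71928

$37,850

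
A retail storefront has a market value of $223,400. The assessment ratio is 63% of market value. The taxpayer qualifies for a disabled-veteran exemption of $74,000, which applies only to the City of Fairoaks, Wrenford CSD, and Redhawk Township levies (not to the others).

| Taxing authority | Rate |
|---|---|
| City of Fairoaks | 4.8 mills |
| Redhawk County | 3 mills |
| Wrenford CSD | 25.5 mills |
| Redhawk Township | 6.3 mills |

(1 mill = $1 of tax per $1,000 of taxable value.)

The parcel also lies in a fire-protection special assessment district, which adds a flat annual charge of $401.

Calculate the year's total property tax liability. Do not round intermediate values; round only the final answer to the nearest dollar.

Assessed value = $223,400 × 0.63 = $140,742
City of Fairoaks: ($140,742 − $74,000) × 0.0048 = $66,742 × 0.0048 = $320.3616
Redhawk County: $140,742 × 0.003 = $422.226
Wrenford CSD: ($140,742 − $74,000) × 0.0255 = $66,742 × 0.0255 = $1,701.921
Redhawk Township: ($140,742 − $74,000) × 0.0063 = $66,742 × 0.0063 = $420.4746
Levies subtotal = $2,864.9832
Total = $2,864.9832 + $401 = $3,265.9832

$3,266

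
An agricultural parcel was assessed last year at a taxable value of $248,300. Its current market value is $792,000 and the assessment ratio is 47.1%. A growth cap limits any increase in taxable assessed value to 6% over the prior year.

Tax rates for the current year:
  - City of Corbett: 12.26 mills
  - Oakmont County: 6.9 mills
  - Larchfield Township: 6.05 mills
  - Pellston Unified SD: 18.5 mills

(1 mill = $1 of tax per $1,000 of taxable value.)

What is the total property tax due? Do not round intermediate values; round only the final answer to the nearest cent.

Uncapped assessed value = $792,000 × 0.471 = $373,032
Cap limit = $248,300 × 1.06 = $263,198
Taxable assessed value = min($373,032, $263,198) = $263,198 (cap binds)
City of Corbett: $263,198 × 0.01226 = $3,226.80748
Oakmont County: $263,198 × 0.0069 = $1,816.0662
Larchfield Township: $263,198 × 0.00605 = $1,592.3479
Pellston Unified SD: $263,198 × 0.0185 = $4,869.163
Total = $11,504.38458

$11,504.38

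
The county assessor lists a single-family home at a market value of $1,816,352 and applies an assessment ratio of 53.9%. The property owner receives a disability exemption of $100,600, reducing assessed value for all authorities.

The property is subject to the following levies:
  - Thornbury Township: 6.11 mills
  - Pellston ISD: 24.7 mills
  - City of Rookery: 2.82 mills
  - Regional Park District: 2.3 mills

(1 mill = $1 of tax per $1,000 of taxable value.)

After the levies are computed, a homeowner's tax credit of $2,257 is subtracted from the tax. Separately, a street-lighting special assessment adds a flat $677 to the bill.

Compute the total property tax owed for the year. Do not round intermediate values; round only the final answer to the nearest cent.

$29,981.41

Assessed value = $1,816,352 × 0.539 = $979,013.728
Taxable value = $979,013.728 − $100,600 = $878,413.728
Thornbury Township: $878,413.728 × 0.00611 = $5,367.10787808
Pellston ISD: $878,413.728 × 0.0247 = $21,696.8190816
City of Rookery: $878,413.728 × 0.00282 = $2,477.12671296
Regional Park District: $878,413.728 × 0.0023 = $2,020.3515744
Levies subtotal = $31,561.40524704
After credit = $31,561.40524704 − $2,257 = $29,304.40524704
Total = $29,304.40524704 + $677 = $29,981.40524704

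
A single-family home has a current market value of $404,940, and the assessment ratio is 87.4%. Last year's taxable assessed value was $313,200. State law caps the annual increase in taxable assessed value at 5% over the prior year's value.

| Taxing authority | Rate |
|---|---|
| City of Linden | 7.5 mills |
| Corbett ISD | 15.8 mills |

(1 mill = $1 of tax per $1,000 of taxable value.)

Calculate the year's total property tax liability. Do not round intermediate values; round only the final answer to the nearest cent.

Uncapped assessed value = $404,940 × 0.874 = $353,917.56
Cap limit = $313,200 × 1.05 = $328,860
Taxable assessed value = min($353,917.56, $328,860) = $328,860 (cap binds)
City of Linden: $328,860 × 0.0075 = $2,466.45
Corbett ISD: $328,860 × 0.0158 = $5,195.988
Total = $7,662.438

$7,662.44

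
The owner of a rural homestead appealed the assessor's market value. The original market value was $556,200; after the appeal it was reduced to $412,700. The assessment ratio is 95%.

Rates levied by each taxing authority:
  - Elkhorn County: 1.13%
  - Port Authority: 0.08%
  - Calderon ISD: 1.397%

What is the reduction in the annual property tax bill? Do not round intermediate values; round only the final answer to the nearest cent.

Old assessed value = $556,200 × 0.95 = $528,390
New assessed value = $412,700 × 0.95 = $392,065
Combined rate = 0.0113 + 0.0008 + 0.01397 = 0.02607
Old tax = $528,390 × 0.02607 = $13,775.1273
New tax = $392,065 × 0.02607 = $10,221.13455
Reduction = $13,775.1273 − $10,221.13455 = $3,553.99275

$3,553.99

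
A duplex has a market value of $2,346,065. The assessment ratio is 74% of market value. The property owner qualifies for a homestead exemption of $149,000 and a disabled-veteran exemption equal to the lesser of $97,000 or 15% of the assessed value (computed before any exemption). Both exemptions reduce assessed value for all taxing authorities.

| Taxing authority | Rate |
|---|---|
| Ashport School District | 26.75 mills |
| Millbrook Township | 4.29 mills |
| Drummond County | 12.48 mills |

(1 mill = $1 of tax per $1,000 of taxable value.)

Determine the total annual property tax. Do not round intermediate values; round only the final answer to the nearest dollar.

Assessed value = $2,346,065 × 0.74 = $1,736,088.1
Disabled-veteran exemption = min($97,000, 15% × $1,736,088.1) = min($97,000, $260,413.215) = $97,000 (dollar cap binds)
Taxable value = $1,736,088.1 − $149,000 − $97,000 = $1,490,088.1
Ashport School District: $1,490,088.1 × 0.02675 = $39,859.856675
Millbrook Township: $1,490,088.1 × 0.00429 = $6,392.477949
Drummond County: $1,490,088.1 × 0.01248 = $18,596.299488
Total = $64,848.634112

$64,849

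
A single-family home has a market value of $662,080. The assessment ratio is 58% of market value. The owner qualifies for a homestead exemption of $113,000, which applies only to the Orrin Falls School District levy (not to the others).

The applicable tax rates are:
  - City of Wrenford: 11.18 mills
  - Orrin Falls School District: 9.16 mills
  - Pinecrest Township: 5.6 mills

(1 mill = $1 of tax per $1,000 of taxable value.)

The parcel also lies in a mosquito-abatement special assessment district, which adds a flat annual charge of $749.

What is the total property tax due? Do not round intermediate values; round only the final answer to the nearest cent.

Assessed value = $662,080 × 0.58 = $384,006.4
City of Wrenford: $384,006.4 × 0.01118 = $4,293.191552
Orrin Falls School District: ($384,006.4 − $113,000) × 0.00916 = $271,006.4 × 0.00916 = $2,482.418624
Pinecrest Township: $384,006.4 × 0.0056 = $2,150.43584
Levies subtotal = $8,926.046016
Total = $8,926.046016 + $749 = $9,675.046016

$9,675.05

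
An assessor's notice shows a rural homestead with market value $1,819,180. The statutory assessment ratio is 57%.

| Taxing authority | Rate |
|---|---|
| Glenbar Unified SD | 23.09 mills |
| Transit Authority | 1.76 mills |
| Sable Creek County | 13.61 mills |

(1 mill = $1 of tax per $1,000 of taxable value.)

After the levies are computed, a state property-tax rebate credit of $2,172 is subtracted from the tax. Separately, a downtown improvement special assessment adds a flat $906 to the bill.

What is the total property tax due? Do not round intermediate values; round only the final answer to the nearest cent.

Assessed value = $1,819,180 × 0.57 = $1,036,932.6
Glenbar Unified SD: $1,036,932.6 × 0.02309 = $23,942.773734
Transit Authority: $1,036,932.6 × 0.00176 = $1,825.001376
Sable Creek County: $1,036,932.6 × 0.01361 = $14,112.652686
Levies subtotal = $39,880.427796
After credit = $39,880.427796 − $2,172 = $37,708.427796
Total = $37,708.427796 + $906 = $38,614.427796

$38,614.43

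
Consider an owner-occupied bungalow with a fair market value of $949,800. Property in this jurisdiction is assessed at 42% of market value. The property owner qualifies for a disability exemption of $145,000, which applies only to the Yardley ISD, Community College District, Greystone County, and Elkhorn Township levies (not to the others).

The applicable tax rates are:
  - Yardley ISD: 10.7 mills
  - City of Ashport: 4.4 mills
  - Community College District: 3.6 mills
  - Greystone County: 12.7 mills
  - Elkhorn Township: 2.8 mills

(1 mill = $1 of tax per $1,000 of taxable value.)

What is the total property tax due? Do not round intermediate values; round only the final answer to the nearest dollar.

Assessed value = $949,800 × 0.42 = $398,916
Yardley ISD: ($398,916 − $145,000) × 0.0107 = $253,916 × 0.0107 = $2,716.9012
City of Ashport: $398,916 × 0.0044 = $1,755.2304
Community College District: ($398,916 − $145,000) × 0.0036 = $253,916 × 0.0036 = $914.0976
Greystone County: ($398,916 − $145,000) × 0.0127 = $253,916 × 0.0127 = $3,224.7332
Elkhorn Township: ($398,916 − $145,000) × 0.0028 = $253,916 × 0.0028 = $710.9648
Total = $9,321.9272

$9,322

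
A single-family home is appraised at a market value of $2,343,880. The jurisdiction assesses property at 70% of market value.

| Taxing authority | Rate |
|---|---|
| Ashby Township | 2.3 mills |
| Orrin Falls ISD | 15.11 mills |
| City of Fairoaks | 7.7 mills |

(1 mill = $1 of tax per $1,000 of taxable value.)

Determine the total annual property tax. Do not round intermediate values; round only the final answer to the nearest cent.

$41,198.38

Assessed value = $2,343,880 × 0.7 = $1,640,716
Ashby Township: $1,640,716 × 0.0023 = $3,773.6468
Orrin Falls ISD: $1,640,716 × 0.01511 = $24,791.21876
City of Fairoaks: $1,640,716 × 0.0077 = $12,633.5132
Total = $3,773.6468 + $24,791.21876 + $12,633.5132 = $41,198.37876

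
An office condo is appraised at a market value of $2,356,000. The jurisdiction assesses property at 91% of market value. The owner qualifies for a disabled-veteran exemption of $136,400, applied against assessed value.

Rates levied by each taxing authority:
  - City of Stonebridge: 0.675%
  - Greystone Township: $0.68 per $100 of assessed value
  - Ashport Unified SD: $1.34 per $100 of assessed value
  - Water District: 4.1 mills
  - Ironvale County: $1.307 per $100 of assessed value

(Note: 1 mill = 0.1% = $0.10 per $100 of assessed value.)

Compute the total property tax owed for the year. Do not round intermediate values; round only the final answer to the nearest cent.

Assessed value = $2,356,000 × 0.91 = $2,143,960
Taxable value = $2,143,960 − $136,400 = $2,007,560
City of Stonebridge: $2,007,560 × 0.00675 = $13,551.03
Greystone Township: $2,007,560 × 0.0068 = $13,651.408
Ashport Unified SD: $2,007,560 × 0.0134 = $26,901.304
Water District: $2,007,560 × 0.0041 = $8,230.996
Ironvale County: $2,007,560 × 0.01307 = $26,238.8092
Total = $88,573.5472

$88,573.55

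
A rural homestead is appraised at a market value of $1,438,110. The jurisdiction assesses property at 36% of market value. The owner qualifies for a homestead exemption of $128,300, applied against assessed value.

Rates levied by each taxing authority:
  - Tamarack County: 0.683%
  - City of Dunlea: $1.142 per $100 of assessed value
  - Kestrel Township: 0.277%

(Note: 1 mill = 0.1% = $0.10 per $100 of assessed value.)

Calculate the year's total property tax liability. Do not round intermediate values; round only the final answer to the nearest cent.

$8,185.60

Assessed value = $1,438,110 × 0.36 = $517,719.6
Taxable value = $517,719.6 − $128,300 = $389,419.6
Tamarack County: $389,419.6 × 0.00683 = $2,659.735868
City of Dunlea: $389,419.6 × 0.01142 = $4,447.171832
Kestrel Township: $389,419.6 × 0.00277 = $1,078.692292
Total = $8,185.599992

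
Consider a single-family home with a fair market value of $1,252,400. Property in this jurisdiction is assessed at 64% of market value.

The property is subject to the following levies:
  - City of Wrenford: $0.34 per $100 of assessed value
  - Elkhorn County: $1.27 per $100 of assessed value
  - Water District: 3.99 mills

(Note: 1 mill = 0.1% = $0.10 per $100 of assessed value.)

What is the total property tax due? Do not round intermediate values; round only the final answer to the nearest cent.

$16,102.86

Assessed value = $1,252,400 × 0.64 = $801,536
City of Wrenford: $801,536 × 0.0034 = $2,725.2224
Elkhorn County: $801,536 × 0.0127 = $10,179.5072
Water District: $801,536 × 0.00399 = $3,198.12864
Total = $16,102.85824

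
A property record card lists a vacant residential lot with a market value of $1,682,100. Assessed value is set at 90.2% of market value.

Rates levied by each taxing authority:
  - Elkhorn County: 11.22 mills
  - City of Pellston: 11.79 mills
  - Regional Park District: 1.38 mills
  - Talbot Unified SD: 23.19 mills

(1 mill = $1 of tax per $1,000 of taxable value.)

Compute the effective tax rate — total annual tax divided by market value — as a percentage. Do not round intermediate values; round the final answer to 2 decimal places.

Assessed value = $1,682,100 × 0.902 = $1,517,254.2
Elkhorn County: $1,517,254.2 × 0.01122 = $17,023.592124
City of Pellston: $1,517,254.2 × 0.01179 = $17,888.427018
Regional Park District: $1,517,254.2 × 0.00138 = $2,093.810796
Talbot Unified SD: $1,517,254.2 × 0.02319 = $35,185.124898
Total tax = $72,190.954836
Effective rate = $72,190.954836 ÷ $1,682,100 = 4.29% of market value

4.29%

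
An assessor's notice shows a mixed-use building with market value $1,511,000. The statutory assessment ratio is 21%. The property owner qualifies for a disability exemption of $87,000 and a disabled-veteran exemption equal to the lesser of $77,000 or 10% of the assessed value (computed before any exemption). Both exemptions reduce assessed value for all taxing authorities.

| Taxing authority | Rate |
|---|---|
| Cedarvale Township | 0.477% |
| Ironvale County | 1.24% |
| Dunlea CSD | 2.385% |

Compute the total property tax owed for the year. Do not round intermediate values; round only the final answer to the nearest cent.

Assessed value = $1,511,000 × 0.21 = $317,310
Disabled-veteran exemption = min($77,000, 10% × $317,310) = min($77,000, $31,731) = $31,731 (percentage binds)
Taxable value = $317,310 − $87,000 − $31,731 = $198,579
Cedarvale Township: $198,579 × 0.00477 = $947.22183
Ironvale County: $198,579 × 0.0124 = $2,462.3796
Dunlea CSD: $198,579 × 0.02385 = $4,736.10915
Total = $8,145.71058

$8,145.71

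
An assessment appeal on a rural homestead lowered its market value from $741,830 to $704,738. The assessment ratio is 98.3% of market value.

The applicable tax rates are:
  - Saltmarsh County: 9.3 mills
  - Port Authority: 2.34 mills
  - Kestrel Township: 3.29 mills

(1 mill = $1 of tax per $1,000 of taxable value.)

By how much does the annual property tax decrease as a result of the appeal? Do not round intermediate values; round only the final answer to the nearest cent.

$544.37

Old assessed value = $741,830 × 0.983 = $729,218.89
New assessed value = $704,738 × 0.983 = $692,757.454
Combined rate = 0.0093 + 0.00234 + 0.00329 = 0.01493
Old tax = $729,218.89 × 0.01493 = $10,887.2380277
New tax = $692,757.454 × 0.01493 = $10,342.86878822
Reduction = $10,887.2380277 − $10,342.86878822 = $544.36923948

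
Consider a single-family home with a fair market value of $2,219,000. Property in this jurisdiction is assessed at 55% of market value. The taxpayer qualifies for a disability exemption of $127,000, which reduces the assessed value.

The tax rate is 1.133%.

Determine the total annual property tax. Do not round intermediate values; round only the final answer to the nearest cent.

$12,388.79

Assessed value = $2,219,000 × 0.55 = $1,220,450
Taxable value = $1,220,450 − $127,000 = $1,093,450
Tax = $1,093,450 × 0.01133 = $12,388.7885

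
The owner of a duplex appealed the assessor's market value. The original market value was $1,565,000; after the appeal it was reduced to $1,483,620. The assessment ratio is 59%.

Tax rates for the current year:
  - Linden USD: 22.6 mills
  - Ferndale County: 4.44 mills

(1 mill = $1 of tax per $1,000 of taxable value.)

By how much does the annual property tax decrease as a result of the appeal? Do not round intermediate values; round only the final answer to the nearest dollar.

Old assessed value = $1,565,000 × 0.59 = $923,350
New assessed value = $1,483,620 × 0.59 = $875,335.8
Combined rate = 0.0226 + 0.00444 = 0.02704
Old tax = $923,350 × 0.02704 = $24,967.384
New tax = $875,335.8 × 0.02704 = $23,669.080032
Reduction = $24,967.384 − $23,669.080032 = $1,298.303968

$1,298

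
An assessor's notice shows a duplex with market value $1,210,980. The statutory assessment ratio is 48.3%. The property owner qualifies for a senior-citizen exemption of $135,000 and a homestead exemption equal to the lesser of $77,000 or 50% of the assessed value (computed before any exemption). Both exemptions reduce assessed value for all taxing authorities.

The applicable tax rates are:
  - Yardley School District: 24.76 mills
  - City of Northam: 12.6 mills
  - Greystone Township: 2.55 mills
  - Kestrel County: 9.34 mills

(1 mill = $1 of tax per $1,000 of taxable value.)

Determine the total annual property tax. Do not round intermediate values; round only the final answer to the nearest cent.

$18,365.49

Assessed value = $1,210,980 × 0.483 = $584,903.34
Homestead exemption = min($77,000, 50% × $584,903.34) = min($77,000, $292,451.67) = $77,000 (dollar cap binds)
Taxable value = $584,903.34 − $135,000 − $77,000 = $372,903.34
Yardley School District: $372,903.34 × 0.02476 = $9,233.0866984
City of Northam: $372,903.34 × 0.0126 = $4,698.582084
Greystone Township: $372,903.34 × 0.00255 = $950.903517
Kestrel County: $372,903.34 × 0.00934 = $3,482.9171956
Total = $18,365.489495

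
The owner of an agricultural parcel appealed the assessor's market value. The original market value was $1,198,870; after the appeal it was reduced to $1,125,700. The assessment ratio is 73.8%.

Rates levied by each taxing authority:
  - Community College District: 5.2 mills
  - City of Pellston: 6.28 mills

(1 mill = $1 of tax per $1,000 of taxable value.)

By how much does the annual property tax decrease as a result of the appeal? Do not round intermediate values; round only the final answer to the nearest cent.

Old assessed value = $1,198,870 × 0.738 = $884,766.06
New assessed value = $1,125,700 × 0.738 = $830,766.6
Combined rate = 0.0052 + 0.00628 = 0.01148
Old tax = $884,766.06 × 0.01148 = $10,157.1143688
New tax = $830,766.6 × 0.01148 = $9,537.200568
Reduction = $10,157.1143688 − $9,537.200568 = $619.9138008

$619.91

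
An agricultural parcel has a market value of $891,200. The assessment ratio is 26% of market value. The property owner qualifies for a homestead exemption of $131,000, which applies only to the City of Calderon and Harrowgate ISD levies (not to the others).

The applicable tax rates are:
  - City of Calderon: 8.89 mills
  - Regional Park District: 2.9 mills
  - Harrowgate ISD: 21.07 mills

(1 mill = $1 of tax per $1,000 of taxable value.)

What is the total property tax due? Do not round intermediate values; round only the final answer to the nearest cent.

Assessed value = $891,200 × 0.26 = $231,712
City of Calderon: ($231,712 − $131,000) × 0.00889 = $100,712 × 0.00889 = $895.32968
Regional Park District: $231,712 × 0.0029 = $671.9648
Harrowgate ISD: ($231,712 − $131,000) × 0.02107 = $100,712 × 0.02107 = $2,122.00184
Total = $3,689.29632

$3,689.30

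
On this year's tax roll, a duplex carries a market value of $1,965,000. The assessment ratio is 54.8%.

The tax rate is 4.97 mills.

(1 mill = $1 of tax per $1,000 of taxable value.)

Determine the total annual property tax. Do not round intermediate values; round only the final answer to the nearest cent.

$5,351.80

Assessed value = $1,965,000 × 0.548 = $1,076,820
Tax = $1,076,820 × 0.00497 = $5,351.7954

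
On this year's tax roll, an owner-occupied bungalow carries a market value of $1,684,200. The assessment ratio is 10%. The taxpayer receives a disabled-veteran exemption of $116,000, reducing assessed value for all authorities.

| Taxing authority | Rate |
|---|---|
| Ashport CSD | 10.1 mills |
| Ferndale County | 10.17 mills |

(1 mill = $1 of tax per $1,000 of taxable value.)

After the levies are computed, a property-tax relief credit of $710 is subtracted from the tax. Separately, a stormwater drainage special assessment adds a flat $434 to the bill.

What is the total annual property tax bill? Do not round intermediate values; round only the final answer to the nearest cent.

Assessed value = $1,684,200 × 0.1 = $168,420
Taxable value = $168,420 − $116,000 = $52,420
Ashport CSD: $52,420 × 0.0101 = $529.442
Ferndale County: $52,420 × 0.01017 = $533.1114
Levies subtotal = $1,062.5534
After credit = $1,062.5534 − $710 = $352.5534
Total = $352.5534 + $434 = $786.5534

$786.55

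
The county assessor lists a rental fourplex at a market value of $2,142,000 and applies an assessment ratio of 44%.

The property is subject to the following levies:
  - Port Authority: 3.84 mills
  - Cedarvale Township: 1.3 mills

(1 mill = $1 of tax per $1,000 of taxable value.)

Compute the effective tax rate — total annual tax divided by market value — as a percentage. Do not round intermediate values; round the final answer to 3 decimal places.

0.226%

Assessed value = $2,142,000 × 0.44 = $942,480
Port Authority: $942,480 × 0.00384 = $3,619.1232
Cedarvale Township: $942,480 × 0.0013 = $1,225.224
Total tax = $4,844.3472
Effective rate = $4,844.3472 ÷ $2,142,000 = 0.226% of market value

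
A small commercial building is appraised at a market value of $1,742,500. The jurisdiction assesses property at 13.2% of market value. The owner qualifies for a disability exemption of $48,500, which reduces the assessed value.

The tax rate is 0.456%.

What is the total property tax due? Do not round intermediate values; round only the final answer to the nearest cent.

$827.69

Assessed value = $1,742,500 × 0.132 = $230,010
Taxable value = $230,010 − $48,500 = $181,510
Tax = $181,510 × 0.00456 = $827.6856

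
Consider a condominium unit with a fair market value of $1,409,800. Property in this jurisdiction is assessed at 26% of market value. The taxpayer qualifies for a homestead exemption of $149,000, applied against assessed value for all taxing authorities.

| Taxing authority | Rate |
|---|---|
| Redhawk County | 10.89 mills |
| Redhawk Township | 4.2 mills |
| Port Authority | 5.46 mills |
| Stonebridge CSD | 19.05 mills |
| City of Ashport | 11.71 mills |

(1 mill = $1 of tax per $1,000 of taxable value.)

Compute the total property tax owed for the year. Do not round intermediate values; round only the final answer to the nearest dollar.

Assessed value = $1,409,800 × 0.26 = $366,548
Taxable value = $366,548 − $149,000 = $217,548
Redhawk County: $217,548 × 0.01089 = $2,369.09772
Redhawk Township: $217,548 × 0.0042 = $913.7016
Port Authority: $217,548 × 0.00546 = $1,187.81208
Stonebridge CSD: $217,548 × 0.01905 = $4,144.2894
City of Ashport: $217,548 × 0.01171 = $2,547.48708
Total = $2,369.09772 + $913.7016 + $1,187.81208 + $4,144.2894 + $2,547.48708 = $11,162.38788

$11,162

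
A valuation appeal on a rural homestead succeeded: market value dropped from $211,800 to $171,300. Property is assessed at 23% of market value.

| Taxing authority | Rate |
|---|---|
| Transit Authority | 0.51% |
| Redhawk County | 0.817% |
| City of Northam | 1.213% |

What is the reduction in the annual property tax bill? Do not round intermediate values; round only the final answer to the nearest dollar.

Old assessed value = $211,800 × 0.23 = $48,714
New assessed value = $171,300 × 0.23 = $39,399
Combined rate = 0.0051 + 0.00817 + 0.01213 = 0.0254
Old tax = $48,714 × 0.0254 = $1,237.3356
New tax = $39,399 × 0.0254 = $1,000.7346
Reduction = $1,237.3356 − $1,000.7346 = $236.601

$237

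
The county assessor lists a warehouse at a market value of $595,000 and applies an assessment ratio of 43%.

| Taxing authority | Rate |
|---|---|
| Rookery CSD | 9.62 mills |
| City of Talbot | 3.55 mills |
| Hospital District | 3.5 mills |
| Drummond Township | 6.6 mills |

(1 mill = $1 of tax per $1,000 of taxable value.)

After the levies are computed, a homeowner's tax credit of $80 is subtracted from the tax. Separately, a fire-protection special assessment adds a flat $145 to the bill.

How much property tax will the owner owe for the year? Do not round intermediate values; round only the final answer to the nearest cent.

$6,018.63

Assessed value = $595,000 × 0.43 = $255,850
Rookery CSD: $255,850 × 0.00962 = $2,461.277
City of Talbot: $255,850 × 0.00355 = $908.2675
Hospital District: $255,850 × 0.0035 = $895.475
Drummond Township: $255,850 × 0.0066 = $1,688.61
Levies subtotal = $5,953.6295
After credit = $5,953.6295 − $80 = $5,873.6295
Total = $5,873.6295 + $145 = $6,018.6295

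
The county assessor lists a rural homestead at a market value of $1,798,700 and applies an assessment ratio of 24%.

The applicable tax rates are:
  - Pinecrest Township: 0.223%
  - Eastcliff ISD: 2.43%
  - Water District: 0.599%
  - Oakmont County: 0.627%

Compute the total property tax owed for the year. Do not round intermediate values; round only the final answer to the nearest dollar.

$16,745

Assessed value = $1,798,700 × 0.24 = $431,688
Pinecrest Township: $431,688 × 0.00223 = $962.66424
Eastcliff ISD: $431,688 × 0.0243 = $10,490.0184
Water District: $431,688 × 0.00599 = $2,585.81112
Oakmont County: $431,688 × 0.00627 = $2,706.68376
Total = $962.66424 + $10,490.0184 + $2,585.81112 + $2,706.68376 = $16,745.17752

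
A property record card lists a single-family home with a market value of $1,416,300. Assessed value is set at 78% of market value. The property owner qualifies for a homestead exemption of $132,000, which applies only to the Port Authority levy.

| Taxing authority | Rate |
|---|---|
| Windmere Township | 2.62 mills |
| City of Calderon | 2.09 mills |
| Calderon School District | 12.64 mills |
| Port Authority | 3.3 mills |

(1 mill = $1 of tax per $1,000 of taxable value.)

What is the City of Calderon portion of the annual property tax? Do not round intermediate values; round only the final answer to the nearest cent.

Assessed value = $1,416,300 × 0.78 = $1,104,714
City of Calderon taxable value = $1,104,714 (exemption does not apply)
City of Calderon levy = $1,104,714 × 0.00209 = $2,308.85226

$2,308.85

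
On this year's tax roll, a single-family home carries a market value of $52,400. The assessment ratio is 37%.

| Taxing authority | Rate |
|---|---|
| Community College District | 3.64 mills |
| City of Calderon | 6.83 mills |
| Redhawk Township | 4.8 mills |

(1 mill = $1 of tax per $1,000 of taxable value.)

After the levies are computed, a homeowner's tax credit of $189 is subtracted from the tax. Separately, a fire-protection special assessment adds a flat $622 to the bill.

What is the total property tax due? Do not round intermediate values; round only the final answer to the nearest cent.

$729.05

Assessed value = $52,400 × 0.37 = $19,388
Community College District: $19,388 × 0.00364 = $70.57232
City of Calderon: $19,388 × 0.00683 = $132.42004
Redhawk Township: $19,388 × 0.0048 = $93.0624
Levies subtotal = $296.05476
After credit = $296.05476 − $189 = $107.05476
Total = $107.05476 + $622 = $729.05476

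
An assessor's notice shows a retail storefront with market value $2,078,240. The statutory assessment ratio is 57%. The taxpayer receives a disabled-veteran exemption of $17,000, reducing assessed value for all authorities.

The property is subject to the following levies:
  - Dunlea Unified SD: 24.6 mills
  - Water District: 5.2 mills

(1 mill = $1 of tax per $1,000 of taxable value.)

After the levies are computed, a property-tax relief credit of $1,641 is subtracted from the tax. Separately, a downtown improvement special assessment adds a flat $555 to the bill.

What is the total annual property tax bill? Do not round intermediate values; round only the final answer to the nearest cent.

$33,708.38

Assessed value = $2,078,240 × 0.57 = $1,184,596.8
Taxable value = $1,184,596.8 − $17,000 = $1,167,596.8
Dunlea Unified SD: $1,167,596.8 × 0.0246 = $28,722.88128
Water District: $1,167,596.8 × 0.0052 = $6,071.50336
Levies subtotal = $34,794.38464
After credit = $34,794.38464 − $1,641 = $33,153.38464
Total = $33,153.38464 + $555 = $33,708.38464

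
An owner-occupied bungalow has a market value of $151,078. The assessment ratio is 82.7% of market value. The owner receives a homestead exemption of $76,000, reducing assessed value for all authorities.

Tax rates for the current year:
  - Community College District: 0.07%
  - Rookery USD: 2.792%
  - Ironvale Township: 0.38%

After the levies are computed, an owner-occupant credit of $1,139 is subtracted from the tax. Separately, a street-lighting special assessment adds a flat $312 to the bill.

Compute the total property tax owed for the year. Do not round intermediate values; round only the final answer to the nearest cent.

$759.68

Assessed value = $151,078 × 0.827 = $124,941.506
Taxable value = $124,941.506 − $76,000 = $48,941.506
Community College District: $48,941.506 × 0.0007 = $34.2590542
Rookery USD: $48,941.506 × 0.02792 = $1,366.44684752
Ironvale Township: $48,941.506 × 0.0038 = $185.9777228
Levies subtotal = $1,586.68362452
After credit = $1,586.68362452 − $1,139 = $447.68362452
Total = $447.68362452 + $312 = $759.68362452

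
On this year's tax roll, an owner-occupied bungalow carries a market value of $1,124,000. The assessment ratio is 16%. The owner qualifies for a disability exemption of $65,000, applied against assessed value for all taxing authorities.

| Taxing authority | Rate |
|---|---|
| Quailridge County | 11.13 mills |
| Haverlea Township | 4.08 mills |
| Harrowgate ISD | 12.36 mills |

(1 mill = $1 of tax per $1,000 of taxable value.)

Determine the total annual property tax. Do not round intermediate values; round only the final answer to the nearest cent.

Assessed value = $1,124,000 × 0.16 = $179,840
Taxable value = $179,840 − $65,000 = $114,840
Quailridge County: $114,840 × 0.01113 = $1,278.1692
Haverlea Township: $114,840 × 0.00408 = $468.5472
Harrowgate ISD: $114,840 × 0.01236 = $1,419.4224
Total = $1,278.1692 + $468.5472 + $1,419.4224 = $3,166.1388

$3,166.14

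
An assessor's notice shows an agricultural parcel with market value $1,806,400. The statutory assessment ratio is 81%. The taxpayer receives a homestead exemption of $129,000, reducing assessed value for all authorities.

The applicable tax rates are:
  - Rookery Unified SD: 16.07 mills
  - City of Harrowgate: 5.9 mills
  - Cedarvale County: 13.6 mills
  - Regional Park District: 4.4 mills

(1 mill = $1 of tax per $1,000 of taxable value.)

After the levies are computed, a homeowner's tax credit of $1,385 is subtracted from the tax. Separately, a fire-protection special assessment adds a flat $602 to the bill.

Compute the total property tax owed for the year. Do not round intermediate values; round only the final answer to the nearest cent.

Assessed value = $1,806,400 × 0.81 = $1,463,184
Taxable value = $1,463,184 − $129,000 = $1,334,184
Rookery Unified SD: $1,334,184 × 0.01607 = $21,440.33688
City of Harrowgate: $1,334,184 × 0.0059 = $7,871.6856
Cedarvale County: $1,334,184 × 0.0136 = $18,144.9024
Regional Park District: $1,334,184 × 0.0044 = $5,870.4096
Levies subtotal = $53,327.33448
After credit = $53,327.33448 − $1,385 = $51,942.33448
Total = $51,942.33448 + $602 = $52,544.33448

$52,544.33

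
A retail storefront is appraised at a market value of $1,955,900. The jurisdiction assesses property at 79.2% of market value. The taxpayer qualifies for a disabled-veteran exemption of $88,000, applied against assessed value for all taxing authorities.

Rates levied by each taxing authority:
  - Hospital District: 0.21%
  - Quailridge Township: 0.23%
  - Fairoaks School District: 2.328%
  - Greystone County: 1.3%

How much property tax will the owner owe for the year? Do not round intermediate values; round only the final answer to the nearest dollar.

$59,436

Assessed value = $1,955,900 × 0.792 = $1,549,072.8
Taxable value = $1,549,072.8 − $88,000 = $1,461,072.8
Hospital District: $1,461,072.8 × 0.0021 = $3,068.25288
Quailridge Township: $1,461,072.8 × 0.0023 = $3,360.46744
Fairoaks School District: $1,461,072.8 × 0.02328 = $34,013.774784
Greystone County: $1,461,072.8 × 0.013 = $18,993.9464
Total = $3,068.25288 + $3,360.46744 + $34,013.774784 + $18,993.9464 = $59,436.441504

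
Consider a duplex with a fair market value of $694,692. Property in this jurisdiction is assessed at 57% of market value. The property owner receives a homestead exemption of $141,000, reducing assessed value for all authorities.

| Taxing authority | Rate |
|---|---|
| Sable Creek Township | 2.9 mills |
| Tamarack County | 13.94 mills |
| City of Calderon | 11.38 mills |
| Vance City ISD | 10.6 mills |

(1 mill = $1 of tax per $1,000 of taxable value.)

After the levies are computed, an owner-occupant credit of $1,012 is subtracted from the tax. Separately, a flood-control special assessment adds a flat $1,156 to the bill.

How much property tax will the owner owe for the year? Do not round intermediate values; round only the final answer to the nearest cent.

$10,042.11

Assessed value = $694,692 × 0.57 = $395,974.44
Taxable value = $395,974.44 − $141,000 = $254,974.44
Sable Creek Township: $254,974.44 × 0.0029 = $739.425876
Tamarack County: $254,974.44 × 0.01394 = $3,554.3436936
City of Calderon: $254,974.44 × 0.01138 = $2,901.6091272
Vance City ISD: $254,974.44 × 0.0106 = $2,702.729064
Levies subtotal = $9,898.1077608
After credit = $9,898.1077608 − $1,012 = $8,886.1077608
Total = $8,886.1077608 + $1,156 = $10,042.1077608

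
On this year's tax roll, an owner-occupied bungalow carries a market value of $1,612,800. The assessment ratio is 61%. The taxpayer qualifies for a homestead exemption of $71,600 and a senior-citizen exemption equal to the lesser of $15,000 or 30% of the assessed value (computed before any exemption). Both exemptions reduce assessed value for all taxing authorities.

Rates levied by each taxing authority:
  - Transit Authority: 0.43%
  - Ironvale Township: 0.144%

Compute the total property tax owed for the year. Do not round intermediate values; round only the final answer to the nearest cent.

Assessed value = $1,612,800 × 0.61 = $983,808
Senior-citizen exemption = min($15,000, 30% × $983,808) = min($15,000, $295,142.4) = $15,000 (dollar cap binds)
Taxable value = $983,808 − $71,600 − $15,000 = $897,208
Transit Authority: $897,208 × 0.0043 = $3,857.9944
Ironvale Township: $897,208 × 0.00144 = $1,291.97952
Total = $5,149.97392

$5,149.97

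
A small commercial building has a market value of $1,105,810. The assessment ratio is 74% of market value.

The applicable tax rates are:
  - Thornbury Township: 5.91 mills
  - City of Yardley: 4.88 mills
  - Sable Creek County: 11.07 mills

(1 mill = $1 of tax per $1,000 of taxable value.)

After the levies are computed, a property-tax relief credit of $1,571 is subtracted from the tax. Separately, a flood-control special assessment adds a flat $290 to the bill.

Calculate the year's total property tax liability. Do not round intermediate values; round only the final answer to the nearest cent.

$16,607.02

Assessed value = $1,105,810 × 0.74 = $818,299.4
Thornbury Township: $818,299.4 × 0.00591 = $4,836.149454
City of Yardley: $818,299.4 × 0.00488 = $3,993.301072
Sable Creek County: $818,299.4 × 0.01107 = $9,058.574358
Levies subtotal = $17,888.024884
After credit = $17,888.024884 − $1,571 = $16,317.024884
Total = $16,317.024884 + $290 = $16,607.024884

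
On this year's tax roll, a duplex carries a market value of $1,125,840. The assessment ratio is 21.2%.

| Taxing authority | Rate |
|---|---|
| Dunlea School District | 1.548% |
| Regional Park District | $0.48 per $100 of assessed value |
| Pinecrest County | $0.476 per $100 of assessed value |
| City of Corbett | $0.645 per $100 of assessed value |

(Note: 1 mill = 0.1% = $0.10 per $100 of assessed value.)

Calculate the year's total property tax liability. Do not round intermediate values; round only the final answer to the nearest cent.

$7,515.97

Assessed value = $1,125,840 × 0.212 = $238,678.08
Dunlea School District: $238,678.08 × 0.01548 = $3,694.7366784
Regional Park District: $238,678.08 × 0.0048 = $1,145.654784
Pinecrest County: $238,678.08 × 0.00476 = $1,136.1076608
City of Corbett: $238,678.08 × 0.00645 = $1,539.473616
Total = $7,515.9727392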